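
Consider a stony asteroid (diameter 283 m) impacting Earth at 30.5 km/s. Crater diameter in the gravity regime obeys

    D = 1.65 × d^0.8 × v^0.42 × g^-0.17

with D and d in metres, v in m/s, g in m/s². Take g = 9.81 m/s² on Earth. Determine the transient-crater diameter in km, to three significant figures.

D ≈ 7.83 km

In SI units: v = 30500 m/s.
d^0.8 = 283^0.8 = 91.50
v^0.42 = 30500^0.42 = 76.46
g^-0.17 = 9.81^-0.17 = 0.6783
D = 1.65 × 91.50 × 76.46 × 0.6783 = 7830 m
   = 7.830 km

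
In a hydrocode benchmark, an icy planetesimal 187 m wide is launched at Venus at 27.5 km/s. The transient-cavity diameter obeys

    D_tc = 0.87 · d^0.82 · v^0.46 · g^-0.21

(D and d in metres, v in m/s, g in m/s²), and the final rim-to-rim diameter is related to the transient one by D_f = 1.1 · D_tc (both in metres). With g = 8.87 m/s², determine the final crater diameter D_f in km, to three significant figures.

v = 27500 m/s.
d^0.82 = 187^0.82 = 72.93
v^0.46 = 27500^0.46 = 110.2
g^-0.21 = 8.87^-0.21 = 0.6323
D_tc = 0.87 × 72.93 × 110.2 × 0.6323 = 4421 m
D_f = 1.1 × 4421 = 4863 m
     = 4.863 km

D_f ≈ 4.86 km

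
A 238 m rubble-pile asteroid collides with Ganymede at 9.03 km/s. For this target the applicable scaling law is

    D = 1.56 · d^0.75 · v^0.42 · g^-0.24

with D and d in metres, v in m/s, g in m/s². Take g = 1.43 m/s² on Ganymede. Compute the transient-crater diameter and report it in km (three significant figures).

In SI units: v = 9030 m/s.
d^0.75 = 238^0.75 = 60.59
v^0.42 = 9030^0.42 = 45.86
g^-0.24 = 1.43^-0.24 = 0.9177
D = 1.56 × 60.59 × 45.86 × 0.9177 = 3978 m
   = 3.978 km

D ≈ 3.98 km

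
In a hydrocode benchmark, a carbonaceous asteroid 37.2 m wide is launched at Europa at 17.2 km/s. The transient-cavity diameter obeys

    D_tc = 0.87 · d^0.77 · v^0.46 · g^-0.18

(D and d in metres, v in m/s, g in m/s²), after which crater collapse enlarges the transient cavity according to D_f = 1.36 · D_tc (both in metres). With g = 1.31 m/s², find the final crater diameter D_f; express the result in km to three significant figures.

D_f ≈ 1.62 km

v = 17200 m/s.
d^0.77 = 37.2^0.77 = 16.19
v^0.46 = 17200^0.46 = 88.79
g^-0.18 = 1.31^-0.18 = 0.9526
D_tc = 0.87 × 16.19 × 88.79 × 0.9526 = 1191 m
D_f = 1.36 × 1191 = 1620 m
     = 1.620 km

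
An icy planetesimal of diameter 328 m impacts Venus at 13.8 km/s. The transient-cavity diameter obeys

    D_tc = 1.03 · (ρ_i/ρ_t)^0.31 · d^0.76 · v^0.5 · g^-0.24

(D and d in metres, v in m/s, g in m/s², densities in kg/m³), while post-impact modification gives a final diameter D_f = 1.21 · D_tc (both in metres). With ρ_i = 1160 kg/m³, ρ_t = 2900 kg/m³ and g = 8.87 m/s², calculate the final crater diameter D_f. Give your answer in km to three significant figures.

D_f ≈ 5.33 km

v = 13800 m/s.
(ρ_i/ρ_t)^0.31 = (1160/2900)^0.31 = 0.7527
d^0.76 = 328^0.76 = 81.67
v^0.5 = 13800^0.5 = 117.5
g^-0.24 = 8.87^-0.24 = 0.5922
D_tc = 1.03 × 0.7527 × 81.67 × 117.5 × 0.5922 = 4406 m
D_f = 1.21 × 4406 = 5331 m
     = 5.331 km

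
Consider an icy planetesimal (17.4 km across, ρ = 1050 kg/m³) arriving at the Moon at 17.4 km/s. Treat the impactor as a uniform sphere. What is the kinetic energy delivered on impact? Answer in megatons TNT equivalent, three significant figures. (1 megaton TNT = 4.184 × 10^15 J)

d = 17400 m; v = 17400 m/s.
Mass m = (π/6) ρ d³ = (π/6) × 1050 × (17400)³ = 2.896 × 10^15 kg
E = ½ m v² = 0.5 × 2.896 × 10^15 × (17400)² = 4.384 × 10^23 J
   = 4.384 × 10^23 / 4.184×10^15 = 1.048 × 10^8 Mt

E ≈ 1.05 × 10^8 Mt TNT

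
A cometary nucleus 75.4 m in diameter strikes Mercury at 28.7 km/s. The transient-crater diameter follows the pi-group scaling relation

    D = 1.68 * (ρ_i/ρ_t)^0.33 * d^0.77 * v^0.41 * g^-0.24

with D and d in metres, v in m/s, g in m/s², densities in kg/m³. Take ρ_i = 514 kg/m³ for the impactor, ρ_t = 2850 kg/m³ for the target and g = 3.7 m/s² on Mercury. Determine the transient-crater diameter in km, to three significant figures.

In SI units: v = 28700 m/s.
(ρ_i/ρ_t)^0.33 = (514/2850)^0.33 = 0.5682
d^0.77 = 75.4^0.77 = 27.90
v^0.41 = 28700^0.41 = 67.26
g^-0.24 = 3.7^-0.24 = 0.7305
D = 1.68 × 0.5682 × 27.90 × 67.26 × 0.7305 = 1309 m
   = 1.309 km

D ≈ 1.31 km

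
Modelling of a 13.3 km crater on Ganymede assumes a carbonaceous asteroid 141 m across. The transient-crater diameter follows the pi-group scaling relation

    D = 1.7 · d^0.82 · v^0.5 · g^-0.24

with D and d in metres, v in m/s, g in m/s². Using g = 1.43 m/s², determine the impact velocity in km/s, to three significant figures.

v ≈ 21.7 km/s

Rearranging for v: v = [D / (1.7 · 141^0.82 · 1.43^-0.24)]^(1/0.5).
D = 13300 m.
141^0.82 = 57.86
1.43^-0.24 = 0.9177
Denominator = 1.7 × 57.86 × 0.9177 = 90.27
D / 90.27 = 13300 / 90.27 = 147.3
v = 147.3^(1/0.5) = 147.3^2 = 21697 m/s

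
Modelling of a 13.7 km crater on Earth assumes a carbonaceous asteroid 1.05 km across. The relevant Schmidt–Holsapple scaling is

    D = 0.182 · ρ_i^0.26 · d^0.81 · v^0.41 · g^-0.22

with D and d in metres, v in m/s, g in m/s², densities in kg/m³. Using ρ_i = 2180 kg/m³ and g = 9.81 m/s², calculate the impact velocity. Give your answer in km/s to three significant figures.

v ≈ 21.9 km/s

Rearranging for v: v = [D / (0.182 · 2180^0.26 · 1050^0.81 · 9.81^-0.22)]^(1/0.41).
D = 13700 m.
2180^0.26 = 7.379
1050^0.81 = 280.0
9.81^-0.22 = 0.6051
Denominator = 0.182 × 7.379 × 280.0 × 0.6051 = 227.5
D / 227.5 = 13700 / 227.5 = 60.22
v = 60.22^(1/0.41) = 60.22^2.439 = 21917 m/s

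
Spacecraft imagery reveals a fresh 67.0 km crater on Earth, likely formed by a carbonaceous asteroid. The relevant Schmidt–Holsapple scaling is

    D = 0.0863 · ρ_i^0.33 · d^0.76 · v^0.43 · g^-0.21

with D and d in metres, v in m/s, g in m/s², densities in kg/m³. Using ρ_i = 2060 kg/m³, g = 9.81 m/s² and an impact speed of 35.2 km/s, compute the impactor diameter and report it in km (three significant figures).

Rearranging for d: d = [D / (0.0863 · 2060^0.33 · 35200^0.43 · 9.81^-0.21)]^(1/0.76).
D = 67000 m.
2060^0.33 = 12.40
35200^0.43 = 90.16
9.81^-0.21 = 0.6191
Denominator = 0.0863 × 12.40 × 90.16 × 0.6191 = 59.73
D / 59.73 = 67000 / 59.73 = 1122
d = 1122^(1/0.76) = 1122^1.3158 = 10308 m

d ≈ 10.3 km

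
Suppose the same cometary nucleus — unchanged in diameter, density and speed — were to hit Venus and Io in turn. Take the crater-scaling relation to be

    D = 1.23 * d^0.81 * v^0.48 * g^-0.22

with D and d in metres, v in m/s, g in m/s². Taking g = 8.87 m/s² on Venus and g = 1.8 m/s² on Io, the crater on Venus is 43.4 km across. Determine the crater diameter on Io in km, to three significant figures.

All impactor-dependent factors cancel in the ratio, leaving D_Io/D_Venus = (g_Io/g_Venus)^-0.22.
(1.8/8.87)^-0.22 = 0.2029^-0.22 = 1.420
D_Io = 1.420 × 43.4 km = 61.6 km

D ≈ 61.6 km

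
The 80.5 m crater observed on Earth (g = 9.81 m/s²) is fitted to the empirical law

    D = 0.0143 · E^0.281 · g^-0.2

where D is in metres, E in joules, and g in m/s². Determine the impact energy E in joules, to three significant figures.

Rearranging: E = [D / (0.0143 · g^-0.2)]^(1/0.281).
g^-0.2 = 9.81^-0.2 = 0.6334
D / (0.0143 × 0.6334) = 80.5 / (9.058 × 10^-3) = 8.887 × 10^3
E = (8.887 × 10^3)^3.5587 = 1.128 × 10^14 J

E ≈ 1.13 × 10^14 J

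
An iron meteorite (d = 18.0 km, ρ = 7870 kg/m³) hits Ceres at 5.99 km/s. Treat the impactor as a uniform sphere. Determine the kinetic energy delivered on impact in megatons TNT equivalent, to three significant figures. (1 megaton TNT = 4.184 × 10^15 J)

d = 18000 m; v = 5990 m/s.
Mass m = (π/6) ρ d³ = (π/6) × 7870 × (18000)³ = 2.403 × 10^16 kg
E = ½ m v² = 0.5 × 2.403 × 10^16 × (5990)² = 4.311 × 10^23 J
   = 4.311 × 10^23 / 4.184×10^15 = 1.030 × 10^8 Mt

E ≈ 1.03 × 10^8 Mt TNT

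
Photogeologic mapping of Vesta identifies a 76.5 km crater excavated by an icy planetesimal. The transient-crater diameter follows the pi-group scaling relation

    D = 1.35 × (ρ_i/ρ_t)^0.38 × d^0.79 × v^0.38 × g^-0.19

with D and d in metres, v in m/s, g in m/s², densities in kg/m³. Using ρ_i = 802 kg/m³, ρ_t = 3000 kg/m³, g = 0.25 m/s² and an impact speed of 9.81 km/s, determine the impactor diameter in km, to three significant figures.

Rearranging for d: d = [D / (1.35 · (802/3000)^0.38 · 9810^0.38 · 0.25^-0.19)]^(1/0.79).
D = 76500 m.
(802/3000)^0.38 = 0.6057
9810^0.38 = 32.87
0.25^-0.19 = 1.301
Denominator = 1.35 × 0.6057 × 32.87 × 1.301 = 34.97
D / 34.97 = 76500 / 34.97 = 2188
d = 2188^(1/0.79) = 2188^1.2658 = 16898 m

d ≈ 16.9 km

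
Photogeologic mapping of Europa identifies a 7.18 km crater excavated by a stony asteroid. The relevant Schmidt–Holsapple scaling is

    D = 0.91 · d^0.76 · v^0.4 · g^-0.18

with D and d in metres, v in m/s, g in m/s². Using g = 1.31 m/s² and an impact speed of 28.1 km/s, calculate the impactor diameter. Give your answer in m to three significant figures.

d ≈ 652 m

Rearranging for d: d = [D / (0.91 · 28100^0.4 · 1.31^-0.18)]^(1/0.76).
D = 7180 m.
28100^0.4 = 60.18
1.31^-0.18 = 0.9526
Denominator = 0.91 × 60.18 × 0.9526 = 52.17
D / 52.17 = 7180 / 52.17 = 137.6
d = 137.6^(1/0.76) = 137.6^1.3158 = 651.6 m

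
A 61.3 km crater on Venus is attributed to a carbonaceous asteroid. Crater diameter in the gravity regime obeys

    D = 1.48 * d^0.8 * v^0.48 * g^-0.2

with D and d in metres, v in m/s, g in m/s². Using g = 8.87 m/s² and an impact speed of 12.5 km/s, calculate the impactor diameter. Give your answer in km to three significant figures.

d ≈ 3.55 km

Rearranging for d: d = [D / (1.48 · 12500^0.48 · 8.87^-0.2)]^(1/0.8).
D = 61300 m.
12500^0.48 = 92.58
8.87^-0.2 = 0.6463
Denominator = 1.48 × 92.58 × 0.6463 = 88.55
D / 88.55 = 61300 / 88.55 = 692.3
d = 692.3^(1/0.8) = 692.3^1.25 = 3551 m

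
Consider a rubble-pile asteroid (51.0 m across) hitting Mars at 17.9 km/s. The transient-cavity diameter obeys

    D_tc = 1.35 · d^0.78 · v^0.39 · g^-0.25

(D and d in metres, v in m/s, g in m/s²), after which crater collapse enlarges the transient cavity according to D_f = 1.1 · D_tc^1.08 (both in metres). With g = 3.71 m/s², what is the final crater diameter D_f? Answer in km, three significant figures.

D_f ≈ 1.81 km

v = 17900 m/s.
d^0.78 = 51^0.78 = 21.47
v^0.39 = 17900^0.39 = 45.56
g^-0.25 = 3.71^-0.25 = 0.7205
D_tc = 1.35 × 21.47 × 45.56 × 0.7205 = 951.4 m
D_f = 1.1 × (951.4)^1.08 = 1811 m
     = 1.811 km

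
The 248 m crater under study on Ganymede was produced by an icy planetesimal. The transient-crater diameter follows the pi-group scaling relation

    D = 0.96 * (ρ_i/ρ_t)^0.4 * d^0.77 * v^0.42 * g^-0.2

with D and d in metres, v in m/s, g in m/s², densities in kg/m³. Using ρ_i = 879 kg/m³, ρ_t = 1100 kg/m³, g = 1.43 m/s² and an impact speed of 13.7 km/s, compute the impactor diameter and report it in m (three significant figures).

d ≈ 9.27 m

Rearranging for d: d = [D / (0.96 · (879/1100)^0.4 · 13700^0.42 · 1.43^-0.2)]^(1/0.77).
(879/1100)^0.4 = 0.9142
13700^0.42 = 54.63
1.43^-0.2 = 0.9310
Denominator = 0.96 × 0.9142 × 54.63 × 0.9310 = 44.64
D / 44.64 = 248 / 44.64 = 5.556
d = 5.556^(1/0.77) = 5.556^1.2987 = 9.273 m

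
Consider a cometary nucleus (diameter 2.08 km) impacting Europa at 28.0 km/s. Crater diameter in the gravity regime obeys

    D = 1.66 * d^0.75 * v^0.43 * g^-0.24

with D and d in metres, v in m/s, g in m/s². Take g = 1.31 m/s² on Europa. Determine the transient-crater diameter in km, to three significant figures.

In SI units: d = 2080 m, v = 28000 m/s.
d^0.75 = 2080^0.75 = 308.0
v^0.43 = 28000^0.43 = 81.71
g^-0.24 = 1.31^-0.24 = 0.9372
D = 1.66 × 308.0 × 81.71 × 0.9372 = 39153 m
   = 39.15 km

D ≈ 39.2 km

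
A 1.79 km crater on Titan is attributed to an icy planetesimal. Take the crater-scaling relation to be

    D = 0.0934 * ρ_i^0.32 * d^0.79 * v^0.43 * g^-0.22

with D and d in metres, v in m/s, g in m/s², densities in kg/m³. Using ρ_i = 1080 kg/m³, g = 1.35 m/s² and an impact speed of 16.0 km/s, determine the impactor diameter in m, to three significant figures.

Rearranging for d: d = [D / (0.0934 · 1080^0.32 · 16000^0.43 · 1.35^-0.22)]^(1/0.79).
D = 1790 m.
1080^0.32 = 9.348
16000^0.43 = 64.23
1.35^-0.22 = 0.9361
Denominator = 0.0934 × 9.348 × 64.23 × 0.9361 = 52.50
D / 52.50 = 1790 / 52.50 = 34.10
d = 34.10^(1/0.79) = 34.10^1.2658 = 87.13 m

d ≈ 87.1 m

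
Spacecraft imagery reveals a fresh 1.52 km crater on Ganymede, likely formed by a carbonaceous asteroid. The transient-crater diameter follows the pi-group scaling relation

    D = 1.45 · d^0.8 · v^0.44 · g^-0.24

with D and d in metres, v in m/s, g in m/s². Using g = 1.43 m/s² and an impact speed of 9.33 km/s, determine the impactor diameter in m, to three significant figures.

Rearranging for d: d = [D / (1.45 · 9330^0.44 · 1.43^-0.24)]^(1/0.8).
D = 1520 m.
9330^0.44 = 55.81
1.43^-0.24 = 0.9177
Denominator = 1.45 × 55.81 × 0.9177 = 74.26
D / 74.26 = 1520 / 74.26 = 20.47
d = 20.47^(1/0.8) = 20.47^1.25 = 43.54 m

d ≈ 43.5 m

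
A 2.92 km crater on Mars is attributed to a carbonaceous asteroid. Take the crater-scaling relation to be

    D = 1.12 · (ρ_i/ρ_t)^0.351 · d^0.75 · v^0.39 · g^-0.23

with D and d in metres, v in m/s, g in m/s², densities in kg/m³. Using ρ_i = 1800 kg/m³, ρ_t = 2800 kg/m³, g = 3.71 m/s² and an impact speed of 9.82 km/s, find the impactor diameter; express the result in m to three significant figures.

Rearranging for d: d = [D / (1.12 · (1800/2800)^0.351 · 9820^0.39 · 3.71^-0.23)]^(1/0.75).
D = 2920 m.
(1800/2800)^0.351 = 0.8563
9820^0.39 = 36.05
3.71^-0.23 = 0.7397
Denominator = 1.12 × 0.8563 × 36.05 × 0.7397 = 25.57
D / 25.57 = 2920 / 25.57 = 114.2
d = 114.2^(1/0.75) = 114.2^1.3333 = 554.0 m

d ≈ 554 m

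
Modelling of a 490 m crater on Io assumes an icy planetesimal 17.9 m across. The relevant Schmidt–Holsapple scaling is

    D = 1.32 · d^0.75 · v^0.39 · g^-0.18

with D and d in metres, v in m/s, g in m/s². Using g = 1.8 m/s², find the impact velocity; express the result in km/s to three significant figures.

Rearranging for v: v = [D / (1.32 · 17.9^0.75 · 1.8^-0.18)]^(1/0.39).
17.9^0.75 = 8.702
1.8^-0.18 = 0.8996
Denominator = 1.32 × 8.702 × 0.8996 = 10.33
D / 10.33 = 490 / 10.33 = 47.43
v = 47.43^(1/0.39) = 47.43^2.5641 = 19841 m/s

v ≈ 19.8 km/s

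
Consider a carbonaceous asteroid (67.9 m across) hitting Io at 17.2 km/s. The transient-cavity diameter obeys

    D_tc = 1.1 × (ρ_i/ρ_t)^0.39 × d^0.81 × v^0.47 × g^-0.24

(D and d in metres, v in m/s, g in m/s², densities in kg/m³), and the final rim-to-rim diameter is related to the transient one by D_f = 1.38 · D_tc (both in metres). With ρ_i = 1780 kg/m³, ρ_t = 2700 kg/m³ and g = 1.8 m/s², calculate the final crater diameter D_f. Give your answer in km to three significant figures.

v = 17200 m/s.
(ρ_i/ρ_t)^0.39 = (1780/2700)^0.39 = 0.8500
d^0.81 = 67.9^0.81 = 30.47
v^0.47 = 17200^0.47 = 97.88
g^-0.24 = 1.8^-0.24 = 0.8684
D_tc = 1.1 × 0.8500 × 30.47 × 97.88 × 0.8684 = 2422 m
D_f = 1.38 × 2422 = 3342 m
     = 3.342 km

D_f ≈ 3.34 km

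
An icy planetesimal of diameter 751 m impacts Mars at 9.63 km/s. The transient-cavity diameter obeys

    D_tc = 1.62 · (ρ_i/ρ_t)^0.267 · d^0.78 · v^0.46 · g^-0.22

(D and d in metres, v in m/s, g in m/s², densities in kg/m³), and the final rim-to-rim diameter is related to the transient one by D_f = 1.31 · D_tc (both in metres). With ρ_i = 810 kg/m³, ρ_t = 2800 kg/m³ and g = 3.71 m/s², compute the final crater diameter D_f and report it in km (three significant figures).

D_f ≈ 13.6 km

v = 9630 m/s.
(ρ_i/ρ_t)^0.267 = (810/2800)^0.267 = 0.7181
d^0.78 = 751^0.78 = 175.0
v^0.46 = 9630^0.46 = 67.99
g^-0.22 = 3.71^-0.22 = 0.7494
D_tc = 1.62 × 0.7181 × 175.0 × 67.99 × 0.7494 = 10370 m
D_f = 1.31 × 10370 = 13585 m
     = 13.58 km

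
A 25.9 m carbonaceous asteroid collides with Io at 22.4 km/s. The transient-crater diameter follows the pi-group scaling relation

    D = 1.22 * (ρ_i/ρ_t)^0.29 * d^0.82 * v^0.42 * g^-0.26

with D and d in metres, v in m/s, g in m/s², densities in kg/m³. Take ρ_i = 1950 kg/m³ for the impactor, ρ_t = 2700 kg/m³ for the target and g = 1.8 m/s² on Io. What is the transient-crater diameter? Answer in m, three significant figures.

D ≈ 923 m

In SI units: v = 22400 m/s.
(ρ_i/ρ_t)^0.29 = (1950/2700)^0.29 = 0.9099
d^0.82 = 25.9^0.82 = 14.42
v^0.42 = 22400^0.42 = 67.16
g^-0.26 = 1.8^-0.26 = 0.8583
D = 1.22 × 0.9099 × 14.42 × 67.16 × 0.8583 = 922.7 m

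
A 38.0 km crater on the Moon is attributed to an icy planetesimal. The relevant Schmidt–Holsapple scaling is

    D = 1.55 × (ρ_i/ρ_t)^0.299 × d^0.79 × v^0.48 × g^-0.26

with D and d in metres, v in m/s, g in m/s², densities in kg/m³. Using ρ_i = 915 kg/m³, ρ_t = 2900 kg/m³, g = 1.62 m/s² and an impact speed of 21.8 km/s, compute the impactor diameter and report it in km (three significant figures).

d ≈ 1.51 km

Rearranging for d: d = [D / (1.55 · (915/2900)^0.299 · 21800^0.48 · 1.62^-0.26)]^(1/0.79).
D = 38000 m.
(915/2900)^0.299 = 0.7083
21800^0.48 = 120.9
1.62^-0.26 = 0.8821
Denominator = 1.55 × 0.7083 × 120.9 × 0.8821 = 117.1
D / 117.1 = 38000 / 117.1 = 324.5
d = 324.5^(1/0.79) = 324.5^1.2658 = 1509 m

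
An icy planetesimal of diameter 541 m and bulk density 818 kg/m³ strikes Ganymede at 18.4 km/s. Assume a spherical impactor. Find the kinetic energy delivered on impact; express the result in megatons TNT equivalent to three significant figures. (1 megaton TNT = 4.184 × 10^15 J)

v = 18400 m/s.
Mass m = (π/6) ρ d³ = (π/6) × 818 × (541)³ = 6.782 × 10^10 kg
E = ½ m v² = 0.5 × 6.782 × 10^10 × (18400)² = 1.148 × 10^19 J
   = 1.148 × 10^19 / 4.184×10^15 = 2744 Mt

E ≈ 2740 Mt TNT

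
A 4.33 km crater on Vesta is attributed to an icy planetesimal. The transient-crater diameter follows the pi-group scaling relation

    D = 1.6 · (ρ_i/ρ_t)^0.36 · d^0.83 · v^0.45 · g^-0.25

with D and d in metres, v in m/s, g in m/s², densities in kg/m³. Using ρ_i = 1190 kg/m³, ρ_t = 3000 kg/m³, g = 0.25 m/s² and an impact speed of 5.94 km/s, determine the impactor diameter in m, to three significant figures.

d ≈ 121 m

Rearranging for d: d = [D / (1.6 · (1190/3000)^0.36 · 5940^0.45 · 0.25^-0.25)]^(1/0.83).
D = 4330 m.
(1190/3000)^0.36 = 0.7169
5940^0.45 = 49.91
0.25^-0.25 = 1.414
Denominator = 1.6 × 0.7169 × 49.91 × 1.414 = 80.95
D / 80.95 = 4330 / 80.95 = 53.49
d = 53.49^(1/0.83) = 53.49^1.2048 = 120.8 m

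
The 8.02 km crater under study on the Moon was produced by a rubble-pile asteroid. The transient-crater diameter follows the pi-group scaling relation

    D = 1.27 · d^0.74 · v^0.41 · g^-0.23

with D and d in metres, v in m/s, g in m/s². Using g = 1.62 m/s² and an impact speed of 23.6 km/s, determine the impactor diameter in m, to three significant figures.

Rearranging for d: d = [D / (1.27 · 23600^0.41 · 1.62^-0.23)]^(1/0.74).
D = 8020 m.
23600^0.41 = 62.07
1.62^-0.23 = 0.8950
Denominator = 1.27 × 62.07 × 0.8950 = 70.55
D / 70.55 = 8020 / 70.55 = 113.7
d = 113.7^(1/0.74) = 113.7^1.3514 = 600.0 m

d ≈ 600 m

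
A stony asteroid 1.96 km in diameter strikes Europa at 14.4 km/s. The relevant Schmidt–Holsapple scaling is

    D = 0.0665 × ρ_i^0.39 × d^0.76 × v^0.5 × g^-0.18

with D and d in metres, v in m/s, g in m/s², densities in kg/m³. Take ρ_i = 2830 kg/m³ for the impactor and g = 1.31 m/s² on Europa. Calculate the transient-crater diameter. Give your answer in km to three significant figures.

D ≈ 53.6 km

In SI units: d = 1960 m, v = 14400 m/s.
ρ_i^0.39 = 2830^0.39 = 22.19
d^0.76 = 1960^0.76 = 317.8
v^0.5 = 14400^0.5 = 120.0
g^-0.18 = 1.31^-0.18 = 0.9526
D = 0.0665 × 22.19 × 317.8 × 120.0 × 0.9526 = 53607 m
   = 53.61 km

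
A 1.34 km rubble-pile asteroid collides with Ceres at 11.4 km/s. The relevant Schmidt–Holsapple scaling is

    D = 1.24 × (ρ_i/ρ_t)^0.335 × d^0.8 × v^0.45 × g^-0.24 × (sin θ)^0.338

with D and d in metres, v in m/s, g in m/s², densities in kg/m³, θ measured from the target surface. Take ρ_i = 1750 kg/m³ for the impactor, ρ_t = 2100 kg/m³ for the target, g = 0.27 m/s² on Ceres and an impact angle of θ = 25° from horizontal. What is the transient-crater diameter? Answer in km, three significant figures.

In SI units: d = 1340 m, v = 11400 m/s.
(ρ_i/ρ_t)^0.335 = (1750/2100)^0.335 = 0.9408
d^0.8 = 1340^0.8 = 317.5
v^0.45 = 11400^0.45 = 66.93
g^-0.24 = 0.27^-0.24 = 1.369
(sin 25°)^0.338 = 0.4226^0.338 = 0.7474
D = 1.24 × 0.9408 × 317.5 × 66.93 × 1.369 × 0.7474 = 25365 m
   = 25.37 km

D ≈ 25.4 km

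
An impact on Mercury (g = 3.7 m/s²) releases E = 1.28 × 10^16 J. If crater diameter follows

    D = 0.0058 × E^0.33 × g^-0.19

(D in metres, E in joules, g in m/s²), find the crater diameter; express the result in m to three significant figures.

E^0.33 = (1.28 × 10^16)^0.33 = 2.067 × 10^5
g^-0.19 = 3.7^-0.19 = 0.7799
D = 0.0058 × 2.067 × 10^5 × 0.7799 = 935.0 m

D ≈ 935 m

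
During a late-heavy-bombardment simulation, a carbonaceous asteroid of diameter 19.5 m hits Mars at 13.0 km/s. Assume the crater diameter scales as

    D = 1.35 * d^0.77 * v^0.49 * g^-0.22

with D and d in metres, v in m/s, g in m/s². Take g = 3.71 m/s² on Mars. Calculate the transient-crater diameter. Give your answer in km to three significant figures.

D ≈ 1.03 km

In SI units: v = 13000 m/s.
d^0.77 = 19.5^0.77 = 9.848
v^0.49 = 13000^0.49 = 103.7
g^-0.22 = 3.71^-0.22 = 0.7494
D = 1.35 × 9.848 × 103.7 × 0.7494 = 1033 m
   = 1.033 km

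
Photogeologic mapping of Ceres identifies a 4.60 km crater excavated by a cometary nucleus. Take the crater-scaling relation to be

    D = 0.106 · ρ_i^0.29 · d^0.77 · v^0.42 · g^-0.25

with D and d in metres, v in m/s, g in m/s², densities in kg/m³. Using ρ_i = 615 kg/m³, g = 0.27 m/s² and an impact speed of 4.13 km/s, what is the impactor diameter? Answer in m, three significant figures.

Rearranging for d: d = [D / (0.106 · 615^0.29 · 4130^0.42 · 0.27^-0.25)]^(1/0.77).
D = 4600 m.
615^0.29 = 6.438
4130^0.42 = 33.01
0.27^-0.25 = 1.387
Denominator = 0.106 × 6.438 × 33.01 × 1.387 = 31.24
D / 31.24 = 4600 / 31.24 = 147.2
d = 147.2^(1/0.77) = 147.2^1.2987 = 653.8 m

d ≈ 654 m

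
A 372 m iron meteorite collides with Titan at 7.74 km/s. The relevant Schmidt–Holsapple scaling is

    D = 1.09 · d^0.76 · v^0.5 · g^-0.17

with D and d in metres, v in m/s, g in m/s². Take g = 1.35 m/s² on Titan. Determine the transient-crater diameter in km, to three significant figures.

D ≈ 8.19 km

In SI units: v = 7740 m/s.
d^0.76 = 372^0.76 = 89.87
v^0.5 = 7740^0.5 = 87.98
g^-0.17 = 1.35^-0.17 = 0.9503
D = 1.09 × 89.87 × 87.98 × 0.9503 = 8190 m
   = 8.190 km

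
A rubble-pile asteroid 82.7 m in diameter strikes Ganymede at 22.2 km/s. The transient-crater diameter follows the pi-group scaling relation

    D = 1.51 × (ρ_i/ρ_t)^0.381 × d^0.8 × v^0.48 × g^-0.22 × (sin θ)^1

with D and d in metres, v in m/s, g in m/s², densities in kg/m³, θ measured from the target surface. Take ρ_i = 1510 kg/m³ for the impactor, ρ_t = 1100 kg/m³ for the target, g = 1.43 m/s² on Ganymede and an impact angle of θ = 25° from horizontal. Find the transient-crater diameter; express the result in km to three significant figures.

In SI units: v = 22200 m/s.
(ρ_i/ρ_t)^0.381 = (1510/1100)^0.381 = 1.128
d^0.8 = 82.7^0.8 = 34.20
v^0.48 = 22200^0.48 = 122.0
g^-0.22 = 1.43^-0.22 = 0.9243
(sin 25°)^1 = 0.4226^1 = 0.4226
D = 1.51 × 1.128 × 34.20 × 122.0 × 0.9243 × 0.4226 = 2776 m
   = 2.776 km

D ≈ 2.78 km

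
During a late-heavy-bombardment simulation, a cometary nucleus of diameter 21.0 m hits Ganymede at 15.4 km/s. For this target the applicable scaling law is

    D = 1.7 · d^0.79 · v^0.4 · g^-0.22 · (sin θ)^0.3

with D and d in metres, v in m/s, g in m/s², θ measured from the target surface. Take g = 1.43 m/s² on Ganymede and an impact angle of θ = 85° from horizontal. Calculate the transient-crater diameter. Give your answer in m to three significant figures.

In SI units: v = 15400 m/s.
d^0.79 = 21^0.79 = 11.08
v^0.4 = 15400^0.4 = 47.32
g^-0.22 = 1.43^-0.22 = 0.9243
(sin 85°)^0.3 = 0.9962^0.3 = 0.9989
D = 1.7 × 11.08 × 47.32 × 0.9243 × 0.9989 = 822.9 m

D ≈ 823 m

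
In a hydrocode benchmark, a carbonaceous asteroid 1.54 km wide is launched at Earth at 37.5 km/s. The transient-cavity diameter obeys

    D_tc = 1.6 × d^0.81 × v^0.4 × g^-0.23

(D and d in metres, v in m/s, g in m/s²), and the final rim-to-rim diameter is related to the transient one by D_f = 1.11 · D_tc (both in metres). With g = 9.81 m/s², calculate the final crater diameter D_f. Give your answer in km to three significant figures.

D_f ≈ 27.1 km

In SI: d = 1540 m, v = 37500 m/s.
d^0.81 = 1540^0.81 = 381.8
v^0.4 = 37500^0.4 = 67.55
g^-0.23 = 9.81^-0.23 = 0.5914
D_tc = 1.6 × 381.8 × 67.55 × 0.5914 = 24400 m
D_f = 1.11 × 24400 = 27084 m
     = 27.08 km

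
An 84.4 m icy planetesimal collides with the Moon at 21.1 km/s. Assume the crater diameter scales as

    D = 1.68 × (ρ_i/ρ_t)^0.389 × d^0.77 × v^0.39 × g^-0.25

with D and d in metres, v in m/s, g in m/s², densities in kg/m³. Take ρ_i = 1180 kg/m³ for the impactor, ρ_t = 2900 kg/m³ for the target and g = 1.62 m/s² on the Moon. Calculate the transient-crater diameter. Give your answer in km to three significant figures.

In SI units: v = 21100 m/s.
(ρ_i/ρ_t)^0.389 = (1180/2900)^0.389 = 0.7048
d^0.77 = 84.4^0.77 = 30.43
v^0.39 = 21100^0.39 = 48.58
g^-0.25 = 1.62^-0.25 = 0.8864
D = 1.68 × 0.7048 × 30.43 × 48.58 × 0.8864 = 1552 m
   = 1.552 km

D ≈ 1.55 km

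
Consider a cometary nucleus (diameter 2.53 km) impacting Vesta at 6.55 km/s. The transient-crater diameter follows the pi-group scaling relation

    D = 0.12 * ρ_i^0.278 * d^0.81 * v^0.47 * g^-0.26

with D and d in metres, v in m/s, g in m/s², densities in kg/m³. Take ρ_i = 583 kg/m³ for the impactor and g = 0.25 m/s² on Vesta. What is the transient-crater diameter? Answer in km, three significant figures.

D ≈ 35.9 km

In SI units: d = 2530 m, v = 6550 m/s.
ρ_i^0.278 = 583^0.278 = 5.873
d^0.81 = 2530^0.81 = 570.9
v^0.47 = 6550^0.47 = 62.18
g^-0.26 = 0.25^-0.26 = 1.434
D = 0.12 × 5.873 × 570.9 × 62.18 × 1.434 = 35876 m
   = 35.88 km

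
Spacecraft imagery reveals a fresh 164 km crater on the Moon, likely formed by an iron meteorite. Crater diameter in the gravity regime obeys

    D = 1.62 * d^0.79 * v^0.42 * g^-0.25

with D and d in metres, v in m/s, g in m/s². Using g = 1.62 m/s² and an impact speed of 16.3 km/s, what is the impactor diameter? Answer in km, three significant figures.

d ≈ 14.5 km

Rearranging for d: d = [D / (1.62 · 16300^0.42 · 1.62^-0.25)]^(1/0.79).
D = 164000 m.
16300^0.42 = 58.77
1.62^-0.25 = 0.8864
Denominator = 1.62 × 58.77 × 0.8864 = 84.39
D / 84.39 = 164000 / 84.39 = 1943
d = 1943^(1/0.79) = 1943^1.2658 = 14539 m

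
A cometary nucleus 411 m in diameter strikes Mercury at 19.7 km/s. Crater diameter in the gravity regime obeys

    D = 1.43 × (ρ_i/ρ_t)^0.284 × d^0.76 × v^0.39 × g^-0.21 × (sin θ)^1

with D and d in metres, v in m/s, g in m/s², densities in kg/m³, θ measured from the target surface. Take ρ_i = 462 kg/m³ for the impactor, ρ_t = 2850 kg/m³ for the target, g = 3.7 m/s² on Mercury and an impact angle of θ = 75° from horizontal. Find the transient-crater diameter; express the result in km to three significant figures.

In SI units: v = 19700 m/s.
(ρ_i/ρ_t)^0.284 = (462/2850)^0.284 = 0.5965
d^0.76 = 411^0.76 = 96.94
v^0.39 = 19700^0.39 = 47.30
g^-0.21 = 3.7^-0.21 = 0.7598
(sin 75°)^1 = 0.9659^1 = 0.9659
D = 1.43 × 0.5965 × 96.94 × 47.30 × 0.7598 × 0.9659 = 2870 m
   = 2.870 km

D ≈ 2.87 km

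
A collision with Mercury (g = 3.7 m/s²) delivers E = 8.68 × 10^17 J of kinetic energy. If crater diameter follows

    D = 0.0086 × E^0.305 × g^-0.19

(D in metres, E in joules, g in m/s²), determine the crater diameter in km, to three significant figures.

D ≈ 1.99 km

E^0.305 = (8.68 × 10^17)^0.305 = 2.960 × 10^5
g^-0.19 = 3.7^-0.19 = 0.7799
D = 0.0086 × 2.960 × 10^5 × 0.7799 = 1985 m
   = 1.985 km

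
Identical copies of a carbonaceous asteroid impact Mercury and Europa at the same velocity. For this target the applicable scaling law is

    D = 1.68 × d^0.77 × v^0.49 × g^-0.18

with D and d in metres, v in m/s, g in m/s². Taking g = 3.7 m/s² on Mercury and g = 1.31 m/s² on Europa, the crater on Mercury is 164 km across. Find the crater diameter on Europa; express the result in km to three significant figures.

All impactor-dependent factors cancel in the ratio, leaving D_Europa/D_Mercury = (g_Europa/g_Mercury)^-0.18.
(1.31/3.7)^-0.18 = 0.3541^-0.18 = 1.205
D_Europa = 1.205 × 164 km = 198 km

D ≈ 198 km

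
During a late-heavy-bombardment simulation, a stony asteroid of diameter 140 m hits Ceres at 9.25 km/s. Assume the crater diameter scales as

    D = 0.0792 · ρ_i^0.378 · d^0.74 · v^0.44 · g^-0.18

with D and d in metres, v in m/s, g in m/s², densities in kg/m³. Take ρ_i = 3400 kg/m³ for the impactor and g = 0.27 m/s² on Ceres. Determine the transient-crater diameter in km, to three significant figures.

D ≈ 4.67 km

In SI units: v = 9250 m/s.
ρ_i^0.378 = 3400^0.378 = 21.62
d^0.74 = 140^0.74 = 38.74
v^0.44 = 9250^0.44 = 55.60
g^-0.18 = 0.27^-0.18 = 1.266
D = 0.0792 × 21.62 × 38.74 × 55.60 × 1.266 = 4669 m
   = 4.669 km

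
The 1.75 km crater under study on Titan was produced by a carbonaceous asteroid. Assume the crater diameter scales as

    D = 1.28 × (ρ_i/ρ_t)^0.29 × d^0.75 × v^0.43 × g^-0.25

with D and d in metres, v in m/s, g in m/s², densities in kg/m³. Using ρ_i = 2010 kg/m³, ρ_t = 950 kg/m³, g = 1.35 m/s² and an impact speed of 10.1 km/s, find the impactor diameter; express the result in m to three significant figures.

Rearranging for d: d = [D / (1.28 · (2010/950)^0.29 · 10100^0.43 · 1.35^-0.25)]^(1/0.75).
D = 1750 m.
(2010/950)^0.29 = 1.243
10100^0.43 = 52.71
1.35^-0.25 = 0.9277
Denominator = 1.28 × 1.243 × 52.71 × 0.9277 = 77.80
D / 77.80 = 1750 / 77.80 = 22.49
d = 22.49^(1/0.75) = 22.49^1.3333 = 63.48 m

d ≈ 63.5 m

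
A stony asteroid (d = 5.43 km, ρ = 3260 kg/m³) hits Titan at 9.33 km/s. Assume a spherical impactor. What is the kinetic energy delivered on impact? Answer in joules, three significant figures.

E ≈ 1.19 × 10^22 J

d = 5430 m; v = 9330 m/s.
Mass m = (π/6) ρ d³ = (π/6) × 3260 × (5430)³ = 2.733 × 10^14 kg
E = ½ m v² = 0.5 × 2.733 × 10^14 × (9330)² = 1.190 × 10^22 J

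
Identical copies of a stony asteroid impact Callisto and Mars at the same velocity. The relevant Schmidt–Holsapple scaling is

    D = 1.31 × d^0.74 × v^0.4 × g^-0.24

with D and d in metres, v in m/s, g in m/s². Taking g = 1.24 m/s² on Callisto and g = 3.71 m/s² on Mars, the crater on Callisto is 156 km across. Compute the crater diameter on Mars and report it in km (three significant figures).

D ≈ 120 km

All impactor-dependent factors cancel in the ratio, leaving D_Mars/D_Callisto = (g_Mars/g_Callisto)^-0.24.
(3.71/1.24)^-0.24 = 2.992^-0.24 = 0.7687
D_Mars = 0.7687 × 156 km = 120 km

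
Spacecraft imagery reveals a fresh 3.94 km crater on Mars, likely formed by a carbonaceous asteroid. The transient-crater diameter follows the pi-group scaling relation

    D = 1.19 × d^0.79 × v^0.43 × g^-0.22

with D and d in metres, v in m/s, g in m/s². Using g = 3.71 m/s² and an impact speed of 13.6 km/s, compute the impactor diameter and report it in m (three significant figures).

d ≈ 231 m

Rearranging for d: d = [D / (1.19 · 13600^0.43 · 3.71^-0.22)]^(1/0.79).
D = 3940 m.
13600^0.43 = 59.90
3.71^-0.22 = 0.7494
Denominator = 1.19 × 59.90 × 0.7494 = 53.42
D / 53.42 = 3940 / 53.42 = 73.76
d = 73.76^(1/0.79) = 73.76^1.2658 = 231.4 m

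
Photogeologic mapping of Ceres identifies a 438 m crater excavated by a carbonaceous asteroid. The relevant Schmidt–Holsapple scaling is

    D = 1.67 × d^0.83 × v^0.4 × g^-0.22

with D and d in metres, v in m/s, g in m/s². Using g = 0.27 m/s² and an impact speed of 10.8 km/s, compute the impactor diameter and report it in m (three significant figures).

Rearranging for d: d = [D / (1.67 · 10800^0.4 · 0.27^-0.22)]^(1/0.83).
10800^0.4 = 41.06
0.27^-0.22 = 1.334
Denominator = 1.67 × 41.06 × 1.334 = 91.47
D / 91.47 = 438 / 91.47 = 4.788
d = 4.788^(1/0.83) = 4.788^1.2048 = 6.599 m

d ≈ 6.60 m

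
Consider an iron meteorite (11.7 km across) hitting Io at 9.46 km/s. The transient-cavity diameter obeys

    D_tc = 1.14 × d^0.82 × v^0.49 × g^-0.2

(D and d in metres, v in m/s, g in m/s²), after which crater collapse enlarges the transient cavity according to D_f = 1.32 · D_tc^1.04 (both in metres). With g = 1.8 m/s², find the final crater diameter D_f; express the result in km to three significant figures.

In SI: d = 11700 m, v = 9460 m/s.
d^0.82 = 11700^0.82 = 2167
v^0.49 = 9460^0.49 = 88.75
g^-0.2 = 1.8^-0.2 = 0.8891
D_tc = 1.14 × 2167 × 88.75 × 0.8891 = 1.949 × 10^5 m
D_f = 1.32 × (1.949 × 10^5)^1.04 = 4.188 × 10^5 m
     = 418.8 km

D_f ≈ 419 km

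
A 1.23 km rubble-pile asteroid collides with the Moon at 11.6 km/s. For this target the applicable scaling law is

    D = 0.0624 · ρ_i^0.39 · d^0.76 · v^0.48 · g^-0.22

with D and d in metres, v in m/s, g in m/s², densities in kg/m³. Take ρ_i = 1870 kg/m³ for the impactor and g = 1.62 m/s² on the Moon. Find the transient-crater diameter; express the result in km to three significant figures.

D ≈ 21.1 km

In SI units: d = 1230 m, v = 11600 m/s.
ρ_i^0.39 = 1870^0.39 = 18.88
d^0.76 = 1230^0.76 = 223.0
v^0.48 = 11600^0.48 = 89.32
g^-0.22 = 1.62^-0.22 = 0.8993
D = 0.0624 × 18.88 × 223.0 × 89.32 × 0.8993 = 21103 m
   = 21.10 km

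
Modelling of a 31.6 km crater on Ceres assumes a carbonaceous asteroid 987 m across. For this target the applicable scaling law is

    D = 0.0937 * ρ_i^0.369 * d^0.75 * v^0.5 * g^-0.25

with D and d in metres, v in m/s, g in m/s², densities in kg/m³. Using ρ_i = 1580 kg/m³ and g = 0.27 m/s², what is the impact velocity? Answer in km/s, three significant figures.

Rearranging for v: v = [D / (0.0937 · 1580^0.369 · 987^0.75 · 0.27^-0.25)]^(1/0.5).
D = 31600 m.
1580^0.369 = 15.15
987^0.75 = 176.1
0.27^-0.25 = 1.387
Denominator = 0.0937 × 15.15 × 176.1 × 1.387 = 346.7
D / 346.7 = 31600 / 346.7 = 91.15
v = 91.15^(1/0.5) = 91.15^2 = 8308 m/s

v ≈ 8.31 km/s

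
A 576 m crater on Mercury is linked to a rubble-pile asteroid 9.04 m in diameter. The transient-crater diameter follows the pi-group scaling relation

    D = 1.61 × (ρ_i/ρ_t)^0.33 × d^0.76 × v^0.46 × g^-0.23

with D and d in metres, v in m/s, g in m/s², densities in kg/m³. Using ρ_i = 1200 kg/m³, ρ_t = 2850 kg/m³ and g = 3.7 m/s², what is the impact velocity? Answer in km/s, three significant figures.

v ≈ 33.5 km/s

Rearranging for v: v = [D / (1.61 · (1200/2850)^0.33 · 9.04^0.76 · 3.7^-0.23)]^(1/0.46).
(1200/2850)^0.33 = 0.7517
9.04^0.76 = 5.330
3.7^-0.23 = 0.7401
Denominator = 1.61 × 0.7517 × 5.330 × 0.7401 = 4.774
D / 4.774 = 576 / 4.774 = 120.7
v = 120.7^(1/0.46) = 120.7^2.1739 = 33529 m/s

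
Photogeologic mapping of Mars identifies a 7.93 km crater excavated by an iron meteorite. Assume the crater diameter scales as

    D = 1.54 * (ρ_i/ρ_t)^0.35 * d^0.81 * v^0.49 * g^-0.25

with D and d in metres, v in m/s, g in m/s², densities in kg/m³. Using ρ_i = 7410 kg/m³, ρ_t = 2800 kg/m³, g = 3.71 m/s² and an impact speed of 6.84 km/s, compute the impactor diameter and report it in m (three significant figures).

Rearranging for d: d = [D / (1.54 · (7410/2800)^0.35 · 6840^0.49 · 3.71^-0.25)]^(1/0.81).
D = 7930 m.
(7410/2800)^0.35 = 1.406
6840^0.49 = 75.71
3.71^-0.25 = 0.7205
Denominator = 1.54 × 1.406 × 75.71 × 0.7205 = 118.1
D / 118.1 = 7930 / 118.1 = 67.15
d = 67.15^(1/0.81) = 67.15^1.2346 = 180.2 m

d ≈ 180 m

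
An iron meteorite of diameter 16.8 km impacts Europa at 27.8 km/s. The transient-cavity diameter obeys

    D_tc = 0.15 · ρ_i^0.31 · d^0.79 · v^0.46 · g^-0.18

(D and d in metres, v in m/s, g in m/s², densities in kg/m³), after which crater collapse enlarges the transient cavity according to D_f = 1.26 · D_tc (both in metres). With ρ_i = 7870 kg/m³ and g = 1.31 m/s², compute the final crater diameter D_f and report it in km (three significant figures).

D_f ≈ 700 km

In SI: d = 16800 m, v = 27800 m/s.
ρ_i^0.31 = 7870^0.31 = 16.13
d^0.79 = 16800^0.79 = 2178
v^0.46 = 27800^0.46 = 110.7
g^-0.18 = 1.31^-0.18 = 0.9526
D_tc = 0.15 × 16.13 × 2178 × 110.7 × 0.9526 = 5.557 × 10^5 m
D_f = 1.26 × 5.557 × 10^5 = 7.002 × 10^5 m
     = 700.2 km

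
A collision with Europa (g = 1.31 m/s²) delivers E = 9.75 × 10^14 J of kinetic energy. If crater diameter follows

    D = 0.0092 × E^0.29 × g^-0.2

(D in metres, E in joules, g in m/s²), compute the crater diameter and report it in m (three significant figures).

D ≈ 194 m

E^0.29 = (9.75 × 10^14)^0.29 = 2.222 × 10^4
g^-0.2 = 1.31^-0.2 = 0.9474
D = 0.0092 × 2.222 × 10^4 × 0.9474 = 193.7 m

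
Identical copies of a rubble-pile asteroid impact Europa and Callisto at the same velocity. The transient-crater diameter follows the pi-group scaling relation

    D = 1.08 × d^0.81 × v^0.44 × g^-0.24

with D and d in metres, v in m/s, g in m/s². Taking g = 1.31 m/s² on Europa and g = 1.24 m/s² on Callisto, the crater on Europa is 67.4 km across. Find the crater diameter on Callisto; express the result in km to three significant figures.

D ≈ 68.3 km

All impactor-dependent factors cancel in the ratio, leaving D_Callisto/D_Europa = (g_Callisto/g_Europa)^-0.24.
(1.24/1.31)^-0.24 = 0.9466^-0.24 = 1.013
D_Callisto = 1.013 × 67.4 km = 68.3 km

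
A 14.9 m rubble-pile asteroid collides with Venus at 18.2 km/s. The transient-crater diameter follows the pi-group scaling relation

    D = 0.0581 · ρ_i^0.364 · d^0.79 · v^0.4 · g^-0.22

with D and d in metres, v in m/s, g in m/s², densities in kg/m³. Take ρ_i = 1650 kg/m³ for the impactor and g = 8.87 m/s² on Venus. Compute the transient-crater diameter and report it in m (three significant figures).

In SI units: v = 18200 m/s.
ρ_i^0.364 = 1650^0.364 = 14.83
d^0.79 = 14.9^0.79 = 8.449
v^0.4 = 18200^0.4 = 50.59
g^-0.22 = 8.87^-0.22 = 0.6187
D = 0.0581 × 14.83 × 8.449 × 50.59 × 0.6187 = 227.9 m

D ≈ 228 m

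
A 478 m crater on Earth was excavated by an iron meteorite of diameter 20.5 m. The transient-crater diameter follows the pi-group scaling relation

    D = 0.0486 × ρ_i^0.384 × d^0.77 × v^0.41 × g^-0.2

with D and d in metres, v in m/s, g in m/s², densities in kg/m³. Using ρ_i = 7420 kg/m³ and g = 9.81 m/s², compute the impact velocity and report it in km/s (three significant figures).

Rearranging for v: v = [D / (0.0486 · 7420^0.384 · 20.5^0.77 · 9.81^-0.2)]^(1/0.41).
7420^0.384 = 30.64
20.5^0.77 = 10.23
9.81^-0.2 = 0.6334
Denominator = 0.0486 × 30.64 × 10.23 × 0.6334 = 9.649
D / 9.649 = 478 / 9.649 = 49.54
v = 49.54^(1/0.41) = 49.54^2.439 = 13614 m/s

v ≈ 13.6 km/s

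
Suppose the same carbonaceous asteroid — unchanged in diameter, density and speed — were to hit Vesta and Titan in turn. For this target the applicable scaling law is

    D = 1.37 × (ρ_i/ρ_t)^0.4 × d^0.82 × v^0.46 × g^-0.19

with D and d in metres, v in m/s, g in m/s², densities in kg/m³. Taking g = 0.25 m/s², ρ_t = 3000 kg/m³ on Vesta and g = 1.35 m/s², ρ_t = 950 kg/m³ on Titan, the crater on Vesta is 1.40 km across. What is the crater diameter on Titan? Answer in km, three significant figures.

The impactor-only factors (d, v, ρ_i) cancel in the ratio, leaving D_Titan/D_Vesta = (g_Titan/g_Vesta)^-0.19 · (ρ_t,Vesta/ρ_t,Titan)^0.4.
(1.35/0.25)^-0.19 = 5.400^-0.19 = 0.7258
(3000/950)^0.4 = 3.158^0.4 = 1.584
Ratio = 0.7258 × 1.584 = 1.150
D_Titan = 1.150 × 1.40 km = 1.61 km

D ≈ 1.61 km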